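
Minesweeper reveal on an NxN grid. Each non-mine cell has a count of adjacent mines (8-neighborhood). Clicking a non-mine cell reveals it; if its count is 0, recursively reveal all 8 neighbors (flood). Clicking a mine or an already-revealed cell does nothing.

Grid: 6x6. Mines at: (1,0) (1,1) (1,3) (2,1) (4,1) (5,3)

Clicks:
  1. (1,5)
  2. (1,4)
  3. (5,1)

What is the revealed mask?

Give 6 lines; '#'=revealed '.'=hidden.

Answer: ....##
....##
..####
..####
..####
.#..##

Derivation:
Click 1 (1,5) count=0: revealed 18 new [(0,4) (0,5) (1,4) (1,5) (2,2) (2,3) (2,4) (2,5) (3,2) (3,3) (3,4) (3,5) (4,2) (4,3) (4,4) (4,5) (5,4) (5,5)] -> total=18
Click 2 (1,4) count=1: revealed 0 new [(none)] -> total=18
Click 3 (5,1) count=1: revealed 1 new [(5,1)] -> total=19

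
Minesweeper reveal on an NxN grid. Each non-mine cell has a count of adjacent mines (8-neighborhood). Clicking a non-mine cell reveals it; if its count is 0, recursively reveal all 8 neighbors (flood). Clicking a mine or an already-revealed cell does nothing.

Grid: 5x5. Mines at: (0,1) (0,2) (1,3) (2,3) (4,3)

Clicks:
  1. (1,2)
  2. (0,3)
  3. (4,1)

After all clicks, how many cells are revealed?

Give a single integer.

Click 1 (1,2) count=4: revealed 1 new [(1,2)] -> total=1
Click 2 (0,3) count=2: revealed 1 new [(0,3)] -> total=2
Click 3 (4,1) count=0: revealed 11 new [(1,0) (1,1) (2,0) (2,1) (2,2) (3,0) (3,1) (3,2) (4,0) (4,1) (4,2)] -> total=13

Answer: 13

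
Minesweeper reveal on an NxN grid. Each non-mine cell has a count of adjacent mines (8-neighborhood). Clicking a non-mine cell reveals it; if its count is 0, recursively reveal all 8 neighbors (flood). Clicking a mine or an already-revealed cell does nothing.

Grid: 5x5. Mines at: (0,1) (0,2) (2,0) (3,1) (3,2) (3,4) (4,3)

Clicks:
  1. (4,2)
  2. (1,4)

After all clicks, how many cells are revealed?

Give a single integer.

Answer: 7

Derivation:
Click 1 (4,2) count=3: revealed 1 new [(4,2)] -> total=1
Click 2 (1,4) count=0: revealed 6 new [(0,3) (0,4) (1,3) (1,4) (2,3) (2,4)] -> total=7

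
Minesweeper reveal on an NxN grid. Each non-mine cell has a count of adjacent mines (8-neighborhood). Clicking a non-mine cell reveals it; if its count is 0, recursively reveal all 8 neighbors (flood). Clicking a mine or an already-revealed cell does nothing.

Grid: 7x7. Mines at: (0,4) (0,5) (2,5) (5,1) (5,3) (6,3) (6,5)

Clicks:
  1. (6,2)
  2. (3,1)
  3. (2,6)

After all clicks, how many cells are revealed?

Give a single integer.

Click 1 (6,2) count=3: revealed 1 new [(6,2)] -> total=1
Click 2 (3,1) count=0: revealed 24 new [(0,0) (0,1) (0,2) (0,3) (1,0) (1,1) (1,2) (1,3) (1,4) (2,0) (2,1) (2,2) (2,3) (2,4) (3,0) (3,1) (3,2) (3,3) (3,4) (4,0) (4,1) (4,2) (4,3) (4,4)] -> total=25
Click 3 (2,6) count=1: revealed 1 new [(2,6)] -> total=26

Answer: 26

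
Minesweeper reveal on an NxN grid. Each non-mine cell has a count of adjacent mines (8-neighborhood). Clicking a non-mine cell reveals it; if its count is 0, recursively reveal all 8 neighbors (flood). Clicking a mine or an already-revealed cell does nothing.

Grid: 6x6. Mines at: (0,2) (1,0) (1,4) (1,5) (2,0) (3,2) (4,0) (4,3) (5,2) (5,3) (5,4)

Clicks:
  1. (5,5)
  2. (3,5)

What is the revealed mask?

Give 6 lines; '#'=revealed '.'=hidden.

Click 1 (5,5) count=1: revealed 1 new [(5,5)] -> total=1
Click 2 (3,5) count=0: revealed 6 new [(2,4) (2,5) (3,4) (3,5) (4,4) (4,5)] -> total=7

Answer: ......
......
....##
....##
....##
.....#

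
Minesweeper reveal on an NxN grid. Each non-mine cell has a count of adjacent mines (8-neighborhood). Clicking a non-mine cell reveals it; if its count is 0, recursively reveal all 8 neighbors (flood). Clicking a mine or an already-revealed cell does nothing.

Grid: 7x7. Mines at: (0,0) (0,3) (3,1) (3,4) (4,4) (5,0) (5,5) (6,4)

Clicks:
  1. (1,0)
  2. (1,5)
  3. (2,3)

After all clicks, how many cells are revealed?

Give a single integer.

Answer: 15

Derivation:
Click 1 (1,0) count=1: revealed 1 new [(1,0)] -> total=1
Click 2 (1,5) count=0: revealed 13 new [(0,4) (0,5) (0,6) (1,4) (1,5) (1,6) (2,4) (2,5) (2,6) (3,5) (3,6) (4,5) (4,6)] -> total=14
Click 3 (2,3) count=1: revealed 1 new [(2,3)] -> total=15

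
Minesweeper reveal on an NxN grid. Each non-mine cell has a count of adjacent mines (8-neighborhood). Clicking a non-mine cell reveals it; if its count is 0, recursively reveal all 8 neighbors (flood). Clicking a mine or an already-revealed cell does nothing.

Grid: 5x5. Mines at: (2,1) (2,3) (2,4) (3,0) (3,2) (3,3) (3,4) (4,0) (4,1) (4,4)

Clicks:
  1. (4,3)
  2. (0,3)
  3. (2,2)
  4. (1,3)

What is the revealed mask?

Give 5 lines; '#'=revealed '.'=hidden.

Click 1 (4,3) count=4: revealed 1 new [(4,3)] -> total=1
Click 2 (0,3) count=0: revealed 10 new [(0,0) (0,1) (0,2) (0,3) (0,4) (1,0) (1,1) (1,2) (1,3) (1,4)] -> total=11
Click 3 (2,2) count=4: revealed 1 new [(2,2)] -> total=12
Click 4 (1,3) count=2: revealed 0 new [(none)] -> total=12

Answer: #####
#####
..#..
.....
...#.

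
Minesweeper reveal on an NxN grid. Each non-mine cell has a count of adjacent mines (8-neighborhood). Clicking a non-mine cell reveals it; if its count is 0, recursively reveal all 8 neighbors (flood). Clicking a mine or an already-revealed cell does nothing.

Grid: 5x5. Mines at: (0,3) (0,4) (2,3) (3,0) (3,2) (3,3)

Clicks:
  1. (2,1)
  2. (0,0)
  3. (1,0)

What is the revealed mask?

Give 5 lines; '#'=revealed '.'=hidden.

Answer: ###..
###..
###..
.....
.....

Derivation:
Click 1 (2,1) count=2: revealed 1 new [(2,1)] -> total=1
Click 2 (0,0) count=0: revealed 8 new [(0,0) (0,1) (0,2) (1,0) (1,1) (1,2) (2,0) (2,2)] -> total=9
Click 3 (1,0) count=0: revealed 0 new [(none)] -> total=9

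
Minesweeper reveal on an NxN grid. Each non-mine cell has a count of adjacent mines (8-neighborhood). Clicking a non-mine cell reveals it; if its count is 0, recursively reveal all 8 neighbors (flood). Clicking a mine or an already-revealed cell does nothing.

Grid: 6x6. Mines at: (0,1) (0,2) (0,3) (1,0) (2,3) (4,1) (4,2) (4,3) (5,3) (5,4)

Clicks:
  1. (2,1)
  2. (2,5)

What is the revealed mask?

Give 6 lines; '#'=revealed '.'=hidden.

Answer: ....##
....##
.#..##
....##
....##
......

Derivation:
Click 1 (2,1) count=1: revealed 1 new [(2,1)] -> total=1
Click 2 (2,5) count=0: revealed 10 new [(0,4) (0,5) (1,4) (1,5) (2,4) (2,5) (3,4) (3,5) (4,4) (4,5)] -> total=11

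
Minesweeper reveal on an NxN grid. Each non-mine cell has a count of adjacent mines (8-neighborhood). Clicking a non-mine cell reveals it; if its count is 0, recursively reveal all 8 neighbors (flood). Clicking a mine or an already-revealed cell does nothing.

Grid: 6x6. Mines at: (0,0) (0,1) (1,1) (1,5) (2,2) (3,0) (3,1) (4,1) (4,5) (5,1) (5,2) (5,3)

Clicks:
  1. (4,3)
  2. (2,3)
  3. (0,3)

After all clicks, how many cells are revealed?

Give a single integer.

Answer: 8

Derivation:
Click 1 (4,3) count=2: revealed 1 new [(4,3)] -> total=1
Click 2 (2,3) count=1: revealed 1 new [(2,3)] -> total=2
Click 3 (0,3) count=0: revealed 6 new [(0,2) (0,3) (0,4) (1,2) (1,3) (1,4)] -> total=8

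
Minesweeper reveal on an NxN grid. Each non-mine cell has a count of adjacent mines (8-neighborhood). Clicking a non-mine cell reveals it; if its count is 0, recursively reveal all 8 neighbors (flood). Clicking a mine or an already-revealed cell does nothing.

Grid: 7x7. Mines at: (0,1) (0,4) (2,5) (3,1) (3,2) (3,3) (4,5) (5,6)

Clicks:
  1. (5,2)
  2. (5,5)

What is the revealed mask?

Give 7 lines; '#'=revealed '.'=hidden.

Click 1 (5,2) count=0: revealed 17 new [(4,0) (4,1) (4,2) (4,3) (4,4) (5,0) (5,1) (5,2) (5,3) (5,4) (5,5) (6,0) (6,1) (6,2) (6,3) (6,4) (6,5)] -> total=17
Click 2 (5,5) count=2: revealed 0 new [(none)] -> total=17

Answer: .......
.......
.......
.......
#####..
######.
######.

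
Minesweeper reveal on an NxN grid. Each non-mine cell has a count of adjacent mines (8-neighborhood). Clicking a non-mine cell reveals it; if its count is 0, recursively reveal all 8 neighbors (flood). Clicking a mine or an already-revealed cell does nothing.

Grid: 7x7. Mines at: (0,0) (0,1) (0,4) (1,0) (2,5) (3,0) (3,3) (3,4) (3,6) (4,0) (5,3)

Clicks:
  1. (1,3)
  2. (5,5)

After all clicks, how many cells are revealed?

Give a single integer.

Click 1 (1,3) count=1: revealed 1 new [(1,3)] -> total=1
Click 2 (5,5) count=0: revealed 9 new [(4,4) (4,5) (4,6) (5,4) (5,5) (5,6) (6,4) (6,5) (6,6)] -> total=10

Answer: 10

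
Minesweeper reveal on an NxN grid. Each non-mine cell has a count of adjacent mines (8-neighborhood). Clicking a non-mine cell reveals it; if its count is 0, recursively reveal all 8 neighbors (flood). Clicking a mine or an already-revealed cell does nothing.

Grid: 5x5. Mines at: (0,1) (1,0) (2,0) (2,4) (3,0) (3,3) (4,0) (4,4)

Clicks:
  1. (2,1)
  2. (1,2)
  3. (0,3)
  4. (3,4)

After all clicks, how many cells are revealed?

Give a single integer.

Answer: 8

Derivation:
Click 1 (2,1) count=3: revealed 1 new [(2,1)] -> total=1
Click 2 (1,2) count=1: revealed 1 new [(1,2)] -> total=2
Click 3 (0,3) count=0: revealed 5 new [(0,2) (0,3) (0,4) (1,3) (1,4)] -> total=7
Click 4 (3,4) count=3: revealed 1 new [(3,4)] -> total=8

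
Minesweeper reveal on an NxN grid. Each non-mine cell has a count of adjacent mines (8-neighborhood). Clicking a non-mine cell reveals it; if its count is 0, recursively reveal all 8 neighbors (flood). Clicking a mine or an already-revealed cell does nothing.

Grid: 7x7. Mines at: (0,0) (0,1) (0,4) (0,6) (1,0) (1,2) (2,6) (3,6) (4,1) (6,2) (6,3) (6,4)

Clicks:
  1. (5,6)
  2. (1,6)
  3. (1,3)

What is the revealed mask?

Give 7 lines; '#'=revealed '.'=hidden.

Click 1 (5,6) count=0: revealed 6 new [(4,5) (4,6) (5,5) (5,6) (6,5) (6,6)] -> total=6
Click 2 (1,6) count=2: revealed 1 new [(1,6)] -> total=7
Click 3 (1,3) count=2: revealed 1 new [(1,3)] -> total=8

Answer: .......
...#..#
.......
.......
.....##
.....##
.....##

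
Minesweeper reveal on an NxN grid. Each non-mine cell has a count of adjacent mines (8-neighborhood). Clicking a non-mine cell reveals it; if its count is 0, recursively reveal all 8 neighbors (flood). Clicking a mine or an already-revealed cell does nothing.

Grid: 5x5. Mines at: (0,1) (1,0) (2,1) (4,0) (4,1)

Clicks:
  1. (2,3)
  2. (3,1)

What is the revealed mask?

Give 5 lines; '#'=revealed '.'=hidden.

Click 1 (2,3) count=0: revealed 15 new [(0,2) (0,3) (0,4) (1,2) (1,3) (1,4) (2,2) (2,3) (2,4) (3,2) (3,3) (3,4) (4,2) (4,3) (4,4)] -> total=15
Click 2 (3,1) count=3: revealed 1 new [(3,1)] -> total=16

Answer: ..###
..###
..###
.####
..###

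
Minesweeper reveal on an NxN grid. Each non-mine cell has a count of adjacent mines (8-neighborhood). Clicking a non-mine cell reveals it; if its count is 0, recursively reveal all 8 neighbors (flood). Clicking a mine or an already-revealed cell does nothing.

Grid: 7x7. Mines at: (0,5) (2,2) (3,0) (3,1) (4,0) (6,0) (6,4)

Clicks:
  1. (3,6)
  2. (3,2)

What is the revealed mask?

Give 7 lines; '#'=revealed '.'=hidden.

Answer: .......
...####
...####
..#####
.######
.######
.###.##

Derivation:
Click 1 (3,6) count=0: revealed 30 new [(1,3) (1,4) (1,5) (1,6) (2,3) (2,4) (2,5) (2,6) (3,2) (3,3) (3,4) (3,5) (3,6) (4,1) (4,2) (4,3) (4,4) (4,5) (4,6) (5,1) (5,2) (5,3) (5,4) (5,5) (5,6) (6,1) (6,2) (6,3) (6,5) (6,6)] -> total=30
Click 2 (3,2) count=2: revealed 0 new [(none)] -> total=30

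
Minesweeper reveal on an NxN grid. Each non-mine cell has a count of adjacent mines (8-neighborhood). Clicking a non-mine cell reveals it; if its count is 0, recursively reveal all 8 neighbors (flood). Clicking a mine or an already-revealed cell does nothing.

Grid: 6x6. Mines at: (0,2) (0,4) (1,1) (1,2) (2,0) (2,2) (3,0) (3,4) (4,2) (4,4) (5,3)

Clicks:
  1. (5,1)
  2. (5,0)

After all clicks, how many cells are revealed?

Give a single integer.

Answer: 4

Derivation:
Click 1 (5,1) count=1: revealed 1 new [(5,1)] -> total=1
Click 2 (5,0) count=0: revealed 3 new [(4,0) (4,1) (5,0)] -> total=4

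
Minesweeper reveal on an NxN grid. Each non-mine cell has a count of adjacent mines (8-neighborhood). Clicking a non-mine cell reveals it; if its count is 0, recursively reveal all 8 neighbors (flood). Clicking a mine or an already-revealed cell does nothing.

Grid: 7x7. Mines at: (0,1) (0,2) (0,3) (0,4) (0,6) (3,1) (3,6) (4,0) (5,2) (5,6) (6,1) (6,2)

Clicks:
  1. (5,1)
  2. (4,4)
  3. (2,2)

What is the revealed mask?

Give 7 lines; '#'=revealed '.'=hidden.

Click 1 (5,1) count=4: revealed 1 new [(5,1)] -> total=1
Click 2 (4,4) count=0: revealed 22 new [(1,2) (1,3) (1,4) (1,5) (2,2) (2,3) (2,4) (2,5) (3,2) (3,3) (3,4) (3,5) (4,2) (4,3) (4,4) (4,5) (5,3) (5,4) (5,5) (6,3) (6,4) (6,5)] -> total=23
Click 3 (2,2) count=1: revealed 0 new [(none)] -> total=23

Answer: .......
..####.
..####.
..####.
..####.
.#.###.
...###.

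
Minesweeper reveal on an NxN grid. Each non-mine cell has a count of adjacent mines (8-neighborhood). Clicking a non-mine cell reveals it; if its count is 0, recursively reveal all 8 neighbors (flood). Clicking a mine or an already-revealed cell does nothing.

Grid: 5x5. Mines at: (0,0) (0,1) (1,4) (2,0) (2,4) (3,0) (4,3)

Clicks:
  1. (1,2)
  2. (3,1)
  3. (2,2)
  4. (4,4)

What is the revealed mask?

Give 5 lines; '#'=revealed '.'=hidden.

Click 1 (1,2) count=1: revealed 1 new [(1,2)] -> total=1
Click 2 (3,1) count=2: revealed 1 new [(3,1)] -> total=2
Click 3 (2,2) count=0: revealed 7 new [(1,1) (1,3) (2,1) (2,2) (2,3) (3,2) (3,3)] -> total=9
Click 4 (4,4) count=1: revealed 1 new [(4,4)] -> total=10

Answer: .....
.###.
.###.
.###.
....#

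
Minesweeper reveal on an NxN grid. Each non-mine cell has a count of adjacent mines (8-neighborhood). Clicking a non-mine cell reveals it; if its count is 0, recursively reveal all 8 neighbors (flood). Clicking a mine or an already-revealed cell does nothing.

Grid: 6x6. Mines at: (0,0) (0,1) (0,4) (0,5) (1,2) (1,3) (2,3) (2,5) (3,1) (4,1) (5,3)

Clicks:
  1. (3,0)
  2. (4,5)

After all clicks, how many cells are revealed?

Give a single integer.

Click 1 (3,0) count=2: revealed 1 new [(3,0)] -> total=1
Click 2 (4,5) count=0: revealed 6 new [(3,4) (3,5) (4,4) (4,5) (5,4) (5,5)] -> total=7

Answer: 7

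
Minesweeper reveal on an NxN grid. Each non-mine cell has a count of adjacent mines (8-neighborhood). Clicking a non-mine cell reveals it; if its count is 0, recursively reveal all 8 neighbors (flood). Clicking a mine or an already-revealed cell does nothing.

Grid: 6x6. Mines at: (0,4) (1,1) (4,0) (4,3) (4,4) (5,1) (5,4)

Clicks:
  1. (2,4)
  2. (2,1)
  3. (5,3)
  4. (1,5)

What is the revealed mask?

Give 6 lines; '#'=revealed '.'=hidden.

Click 1 (2,4) count=0: revealed 12 new [(1,2) (1,3) (1,4) (1,5) (2,2) (2,3) (2,4) (2,5) (3,2) (3,3) (3,4) (3,5)] -> total=12
Click 2 (2,1) count=1: revealed 1 new [(2,1)] -> total=13
Click 3 (5,3) count=3: revealed 1 new [(5,3)] -> total=14
Click 4 (1,5) count=1: revealed 0 new [(none)] -> total=14

Answer: ......
..####
.#####
..####
......
...#..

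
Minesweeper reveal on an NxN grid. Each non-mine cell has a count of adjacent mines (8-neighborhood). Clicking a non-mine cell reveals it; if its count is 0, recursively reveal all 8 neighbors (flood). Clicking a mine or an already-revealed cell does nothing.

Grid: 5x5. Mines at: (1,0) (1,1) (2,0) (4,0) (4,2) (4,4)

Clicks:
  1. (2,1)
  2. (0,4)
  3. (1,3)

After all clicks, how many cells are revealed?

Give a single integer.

Click 1 (2,1) count=3: revealed 1 new [(2,1)] -> total=1
Click 2 (0,4) count=0: revealed 12 new [(0,2) (0,3) (0,4) (1,2) (1,3) (1,4) (2,2) (2,3) (2,4) (3,2) (3,3) (3,4)] -> total=13
Click 3 (1,3) count=0: revealed 0 new [(none)] -> total=13

Answer: 13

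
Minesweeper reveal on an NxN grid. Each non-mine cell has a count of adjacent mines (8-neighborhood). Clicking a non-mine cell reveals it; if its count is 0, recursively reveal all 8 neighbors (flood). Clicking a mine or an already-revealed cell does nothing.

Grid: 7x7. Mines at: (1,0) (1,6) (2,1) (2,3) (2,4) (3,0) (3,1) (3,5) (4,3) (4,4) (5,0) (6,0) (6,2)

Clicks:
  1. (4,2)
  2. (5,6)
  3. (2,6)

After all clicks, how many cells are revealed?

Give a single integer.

Answer: 12

Derivation:
Click 1 (4,2) count=2: revealed 1 new [(4,2)] -> total=1
Click 2 (5,6) count=0: revealed 10 new [(4,5) (4,6) (5,3) (5,4) (5,5) (5,6) (6,3) (6,4) (6,5) (6,6)] -> total=11
Click 3 (2,6) count=2: revealed 1 new [(2,6)] -> total=12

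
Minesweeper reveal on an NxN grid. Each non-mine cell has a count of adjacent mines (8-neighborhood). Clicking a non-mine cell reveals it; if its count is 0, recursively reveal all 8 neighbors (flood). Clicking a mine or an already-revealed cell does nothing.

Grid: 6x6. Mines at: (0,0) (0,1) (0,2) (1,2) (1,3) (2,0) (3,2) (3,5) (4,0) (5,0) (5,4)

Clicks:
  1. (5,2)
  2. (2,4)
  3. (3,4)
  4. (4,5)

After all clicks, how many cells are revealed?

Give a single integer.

Answer: 9

Derivation:
Click 1 (5,2) count=0: revealed 6 new [(4,1) (4,2) (4,3) (5,1) (5,2) (5,3)] -> total=6
Click 2 (2,4) count=2: revealed 1 new [(2,4)] -> total=7
Click 3 (3,4) count=1: revealed 1 new [(3,4)] -> total=8
Click 4 (4,5) count=2: revealed 1 new [(4,5)] -> total=9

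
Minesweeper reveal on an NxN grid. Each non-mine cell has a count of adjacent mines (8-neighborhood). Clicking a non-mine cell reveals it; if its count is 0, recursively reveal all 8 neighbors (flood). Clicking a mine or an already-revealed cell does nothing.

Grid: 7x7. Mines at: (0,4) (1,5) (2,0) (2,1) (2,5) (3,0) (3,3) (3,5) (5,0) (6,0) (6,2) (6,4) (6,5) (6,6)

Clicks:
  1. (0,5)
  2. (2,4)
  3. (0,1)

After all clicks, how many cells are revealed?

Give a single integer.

Click 1 (0,5) count=2: revealed 1 new [(0,5)] -> total=1
Click 2 (2,4) count=4: revealed 1 new [(2,4)] -> total=2
Click 3 (0,1) count=0: revealed 8 new [(0,0) (0,1) (0,2) (0,3) (1,0) (1,1) (1,2) (1,3)] -> total=10

Answer: 10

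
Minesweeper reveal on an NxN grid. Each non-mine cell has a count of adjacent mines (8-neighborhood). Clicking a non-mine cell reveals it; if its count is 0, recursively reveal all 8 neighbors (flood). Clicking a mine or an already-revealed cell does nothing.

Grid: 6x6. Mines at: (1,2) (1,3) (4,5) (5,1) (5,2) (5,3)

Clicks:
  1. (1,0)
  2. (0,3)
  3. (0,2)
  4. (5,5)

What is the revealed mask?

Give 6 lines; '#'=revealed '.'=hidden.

Answer: ####..
##....
#####.
#####.
#####.
.....#

Derivation:
Click 1 (1,0) count=0: revealed 19 new [(0,0) (0,1) (1,0) (1,1) (2,0) (2,1) (2,2) (2,3) (2,4) (3,0) (3,1) (3,2) (3,3) (3,4) (4,0) (4,1) (4,2) (4,3) (4,4)] -> total=19
Click 2 (0,3) count=2: revealed 1 new [(0,3)] -> total=20
Click 3 (0,2) count=2: revealed 1 new [(0,2)] -> total=21
Click 4 (5,5) count=1: revealed 1 new [(5,5)] -> total=22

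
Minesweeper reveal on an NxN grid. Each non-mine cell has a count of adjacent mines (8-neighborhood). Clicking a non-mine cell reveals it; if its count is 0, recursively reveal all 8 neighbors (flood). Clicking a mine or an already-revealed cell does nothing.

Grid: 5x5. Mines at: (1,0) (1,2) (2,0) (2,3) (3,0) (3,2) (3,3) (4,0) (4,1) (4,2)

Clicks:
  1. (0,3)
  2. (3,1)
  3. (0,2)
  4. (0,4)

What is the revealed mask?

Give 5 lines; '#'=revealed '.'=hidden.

Click 1 (0,3) count=1: revealed 1 new [(0,3)] -> total=1
Click 2 (3,1) count=6: revealed 1 new [(3,1)] -> total=2
Click 3 (0,2) count=1: revealed 1 new [(0,2)] -> total=3
Click 4 (0,4) count=0: revealed 3 new [(0,4) (1,3) (1,4)] -> total=6

Answer: ..###
...##
.....
.#...
.....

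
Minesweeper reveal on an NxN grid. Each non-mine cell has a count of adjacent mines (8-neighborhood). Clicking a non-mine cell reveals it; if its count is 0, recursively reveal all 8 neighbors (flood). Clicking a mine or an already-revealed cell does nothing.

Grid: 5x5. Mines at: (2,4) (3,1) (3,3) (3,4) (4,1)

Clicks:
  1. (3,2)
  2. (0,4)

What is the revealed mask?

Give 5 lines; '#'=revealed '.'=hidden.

Answer: #####
#####
####.
..#..
.....

Derivation:
Click 1 (3,2) count=3: revealed 1 new [(3,2)] -> total=1
Click 2 (0,4) count=0: revealed 14 new [(0,0) (0,1) (0,2) (0,3) (0,4) (1,0) (1,1) (1,2) (1,3) (1,4) (2,0) (2,1) (2,2) (2,3)] -> total=15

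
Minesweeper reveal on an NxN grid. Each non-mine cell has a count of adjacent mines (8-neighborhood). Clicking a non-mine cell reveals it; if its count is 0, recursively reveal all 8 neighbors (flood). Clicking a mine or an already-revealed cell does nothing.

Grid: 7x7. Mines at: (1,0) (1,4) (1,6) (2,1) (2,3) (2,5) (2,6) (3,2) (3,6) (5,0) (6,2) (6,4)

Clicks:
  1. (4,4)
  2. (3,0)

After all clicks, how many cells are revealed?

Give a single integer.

Click 1 (4,4) count=0: revealed 9 new [(3,3) (3,4) (3,5) (4,3) (4,4) (4,5) (5,3) (5,4) (5,5)] -> total=9
Click 2 (3,0) count=1: revealed 1 new [(3,0)] -> total=10

Answer: 10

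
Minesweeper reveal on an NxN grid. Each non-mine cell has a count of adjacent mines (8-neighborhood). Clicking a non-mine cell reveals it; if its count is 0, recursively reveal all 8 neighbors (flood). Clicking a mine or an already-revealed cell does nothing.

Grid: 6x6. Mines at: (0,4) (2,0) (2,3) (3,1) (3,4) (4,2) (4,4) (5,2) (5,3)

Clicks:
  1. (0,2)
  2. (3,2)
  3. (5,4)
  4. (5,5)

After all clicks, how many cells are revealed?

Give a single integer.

Click 1 (0,2) count=0: revealed 8 new [(0,0) (0,1) (0,2) (0,3) (1,0) (1,1) (1,2) (1,3)] -> total=8
Click 2 (3,2) count=3: revealed 1 new [(3,2)] -> total=9
Click 3 (5,4) count=2: revealed 1 new [(5,4)] -> total=10
Click 4 (5,5) count=1: revealed 1 new [(5,5)] -> total=11

Answer: 11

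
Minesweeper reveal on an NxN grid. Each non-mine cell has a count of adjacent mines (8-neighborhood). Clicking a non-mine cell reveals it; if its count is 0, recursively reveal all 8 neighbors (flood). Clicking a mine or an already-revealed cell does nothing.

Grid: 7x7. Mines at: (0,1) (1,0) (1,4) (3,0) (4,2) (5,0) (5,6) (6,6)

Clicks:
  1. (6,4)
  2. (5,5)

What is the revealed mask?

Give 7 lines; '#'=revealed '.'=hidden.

Answer: .....##
.....##
...####
...####
...####
.#####.
.#####.

Derivation:
Click 1 (6,4) count=0: revealed 26 new [(0,5) (0,6) (1,5) (1,6) (2,3) (2,4) (2,5) (2,6) (3,3) (3,4) (3,5) (3,6) (4,3) (4,4) (4,5) (4,6) (5,1) (5,2) (5,3) (5,4) (5,5) (6,1) (6,2) (6,3) (6,4) (6,5)] -> total=26
Click 2 (5,5) count=2: revealed 0 new [(none)] -> total=26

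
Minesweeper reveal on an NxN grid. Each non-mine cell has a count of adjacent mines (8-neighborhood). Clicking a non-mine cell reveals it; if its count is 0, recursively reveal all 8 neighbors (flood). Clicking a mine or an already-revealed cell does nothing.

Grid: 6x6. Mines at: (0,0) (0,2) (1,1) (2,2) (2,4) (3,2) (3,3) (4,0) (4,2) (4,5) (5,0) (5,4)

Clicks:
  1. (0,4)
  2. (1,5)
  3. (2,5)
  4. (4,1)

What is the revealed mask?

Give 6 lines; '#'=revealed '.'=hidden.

Answer: ...###
...###
.....#
......
.#....
......

Derivation:
Click 1 (0,4) count=0: revealed 6 new [(0,3) (0,4) (0,5) (1,3) (1,4) (1,5)] -> total=6
Click 2 (1,5) count=1: revealed 0 new [(none)] -> total=6
Click 3 (2,5) count=1: revealed 1 new [(2,5)] -> total=7
Click 4 (4,1) count=4: revealed 1 new [(4,1)] -> total=8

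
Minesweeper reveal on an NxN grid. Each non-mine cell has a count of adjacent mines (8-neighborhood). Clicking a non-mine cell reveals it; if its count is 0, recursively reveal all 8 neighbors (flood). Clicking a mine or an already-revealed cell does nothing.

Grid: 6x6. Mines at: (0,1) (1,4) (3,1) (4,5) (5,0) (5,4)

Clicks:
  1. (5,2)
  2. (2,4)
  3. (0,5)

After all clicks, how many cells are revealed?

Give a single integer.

Click 1 (5,2) count=0: revealed 6 new [(4,1) (4,2) (4,3) (5,1) (5,2) (5,3)] -> total=6
Click 2 (2,4) count=1: revealed 1 new [(2,4)] -> total=7
Click 3 (0,5) count=1: revealed 1 new [(0,5)] -> total=8

Answer: 8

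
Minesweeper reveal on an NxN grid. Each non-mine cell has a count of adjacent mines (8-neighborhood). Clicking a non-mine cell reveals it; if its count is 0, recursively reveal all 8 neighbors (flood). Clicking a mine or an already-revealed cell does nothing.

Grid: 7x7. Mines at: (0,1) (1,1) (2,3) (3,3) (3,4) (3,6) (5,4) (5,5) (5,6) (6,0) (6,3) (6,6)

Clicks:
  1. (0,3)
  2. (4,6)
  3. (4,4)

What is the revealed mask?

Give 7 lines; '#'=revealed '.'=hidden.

Click 1 (0,3) count=0: revealed 13 new [(0,2) (0,3) (0,4) (0,5) (0,6) (1,2) (1,3) (1,4) (1,5) (1,6) (2,4) (2,5) (2,6)] -> total=13
Click 2 (4,6) count=3: revealed 1 new [(4,6)] -> total=14
Click 3 (4,4) count=4: revealed 1 new [(4,4)] -> total=15

Answer: ..#####
..#####
....###
.......
....#.#
.......
.......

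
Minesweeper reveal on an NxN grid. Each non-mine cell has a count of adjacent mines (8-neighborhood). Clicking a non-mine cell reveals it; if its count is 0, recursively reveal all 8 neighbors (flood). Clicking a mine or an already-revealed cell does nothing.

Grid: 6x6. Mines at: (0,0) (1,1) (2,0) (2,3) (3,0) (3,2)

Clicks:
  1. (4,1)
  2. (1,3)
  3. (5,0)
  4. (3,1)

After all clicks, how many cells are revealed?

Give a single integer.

Click 1 (4,1) count=2: revealed 1 new [(4,1)] -> total=1
Click 2 (1,3) count=1: revealed 1 new [(1,3)] -> total=2
Click 3 (5,0) count=0: revealed 23 new [(0,2) (0,3) (0,4) (0,5) (1,2) (1,4) (1,5) (2,4) (2,5) (3,3) (3,4) (3,5) (4,0) (4,2) (4,3) (4,4) (4,5) (5,0) (5,1) (5,2) (5,3) (5,4) (5,5)] -> total=25
Click 4 (3,1) count=3: revealed 1 new [(3,1)] -> total=26

Answer: 26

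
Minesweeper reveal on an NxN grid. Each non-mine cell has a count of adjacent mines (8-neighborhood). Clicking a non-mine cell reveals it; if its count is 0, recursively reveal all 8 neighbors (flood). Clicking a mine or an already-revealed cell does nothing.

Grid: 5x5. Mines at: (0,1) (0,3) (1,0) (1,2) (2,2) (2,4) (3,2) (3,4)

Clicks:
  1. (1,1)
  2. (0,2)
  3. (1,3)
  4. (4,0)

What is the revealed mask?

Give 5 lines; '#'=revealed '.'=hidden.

Answer: ..#..
.#.#.
##...
##...
##...

Derivation:
Click 1 (1,1) count=4: revealed 1 new [(1,1)] -> total=1
Click 2 (0,2) count=3: revealed 1 new [(0,2)] -> total=2
Click 3 (1,3) count=4: revealed 1 new [(1,3)] -> total=3
Click 4 (4,0) count=0: revealed 6 new [(2,0) (2,1) (3,0) (3,1) (4,0) (4,1)] -> total=9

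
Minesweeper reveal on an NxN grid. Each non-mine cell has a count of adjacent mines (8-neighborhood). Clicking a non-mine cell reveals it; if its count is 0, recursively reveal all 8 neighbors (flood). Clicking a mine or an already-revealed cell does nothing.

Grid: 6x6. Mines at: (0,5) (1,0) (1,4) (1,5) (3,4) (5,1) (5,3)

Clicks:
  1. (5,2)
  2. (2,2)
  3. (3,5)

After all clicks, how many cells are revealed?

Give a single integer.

Answer: 20

Derivation:
Click 1 (5,2) count=2: revealed 1 new [(5,2)] -> total=1
Click 2 (2,2) count=0: revealed 18 new [(0,1) (0,2) (0,3) (1,1) (1,2) (1,3) (2,0) (2,1) (2,2) (2,3) (3,0) (3,1) (3,2) (3,3) (4,0) (4,1) (4,2) (4,3)] -> total=19
Click 3 (3,5) count=1: revealed 1 new [(3,5)] -> total=20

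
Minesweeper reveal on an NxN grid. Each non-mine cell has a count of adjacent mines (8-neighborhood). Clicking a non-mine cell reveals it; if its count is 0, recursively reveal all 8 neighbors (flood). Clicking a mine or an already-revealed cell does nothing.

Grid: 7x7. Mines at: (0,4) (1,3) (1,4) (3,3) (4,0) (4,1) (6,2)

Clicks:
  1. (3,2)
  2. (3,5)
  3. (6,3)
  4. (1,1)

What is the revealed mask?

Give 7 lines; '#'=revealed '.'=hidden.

Answer: ###..##
###..##
###.###
###.###
...####
...####
...####

Derivation:
Click 1 (3,2) count=2: revealed 1 new [(3,2)] -> total=1
Click 2 (3,5) count=0: revealed 22 new [(0,5) (0,6) (1,5) (1,6) (2,4) (2,5) (2,6) (3,4) (3,5) (3,6) (4,3) (4,4) (4,5) (4,6) (5,3) (5,4) (5,5) (5,6) (6,3) (6,4) (6,5) (6,6)] -> total=23
Click 3 (6,3) count=1: revealed 0 new [(none)] -> total=23
Click 4 (1,1) count=0: revealed 11 new [(0,0) (0,1) (0,2) (1,0) (1,1) (1,2) (2,0) (2,1) (2,2) (3,0) (3,1)] -> total=34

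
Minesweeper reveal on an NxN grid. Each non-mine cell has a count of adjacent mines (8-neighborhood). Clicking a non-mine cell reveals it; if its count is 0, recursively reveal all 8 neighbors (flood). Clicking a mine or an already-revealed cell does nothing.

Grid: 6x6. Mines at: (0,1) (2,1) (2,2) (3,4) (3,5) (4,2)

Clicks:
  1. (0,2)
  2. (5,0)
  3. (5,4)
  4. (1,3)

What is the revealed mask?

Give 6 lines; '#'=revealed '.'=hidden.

Click 1 (0,2) count=1: revealed 1 new [(0,2)] -> total=1
Click 2 (5,0) count=0: revealed 6 new [(3,0) (3,1) (4,0) (4,1) (5,0) (5,1)] -> total=7
Click 3 (5,4) count=0: revealed 6 new [(4,3) (4,4) (4,5) (5,3) (5,4) (5,5)] -> total=13
Click 4 (1,3) count=1: revealed 1 new [(1,3)] -> total=14

Answer: ..#...
...#..
......
##....
##.###
##.###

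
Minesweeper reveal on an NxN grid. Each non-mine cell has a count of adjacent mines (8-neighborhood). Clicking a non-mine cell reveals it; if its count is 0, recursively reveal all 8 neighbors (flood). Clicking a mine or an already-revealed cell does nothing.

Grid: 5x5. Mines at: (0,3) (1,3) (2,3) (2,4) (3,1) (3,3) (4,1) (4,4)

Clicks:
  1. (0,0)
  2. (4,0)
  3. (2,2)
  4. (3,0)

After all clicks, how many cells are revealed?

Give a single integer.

Answer: 11

Derivation:
Click 1 (0,0) count=0: revealed 9 new [(0,0) (0,1) (0,2) (1,0) (1,1) (1,2) (2,0) (2,1) (2,2)] -> total=9
Click 2 (4,0) count=2: revealed 1 new [(4,0)] -> total=10
Click 3 (2,2) count=4: revealed 0 new [(none)] -> total=10
Click 4 (3,0) count=2: revealed 1 new [(3,0)] -> total=11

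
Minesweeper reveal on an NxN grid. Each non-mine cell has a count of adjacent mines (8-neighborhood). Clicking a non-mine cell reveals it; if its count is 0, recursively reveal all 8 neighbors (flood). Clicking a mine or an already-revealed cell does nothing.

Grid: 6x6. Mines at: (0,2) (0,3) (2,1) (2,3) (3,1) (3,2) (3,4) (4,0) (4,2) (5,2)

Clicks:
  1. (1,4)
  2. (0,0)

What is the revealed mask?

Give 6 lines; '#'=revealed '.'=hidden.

Answer: ##....
##..#.
......
......
......
......

Derivation:
Click 1 (1,4) count=2: revealed 1 new [(1,4)] -> total=1
Click 2 (0,0) count=0: revealed 4 new [(0,0) (0,1) (1,0) (1,1)] -> total=5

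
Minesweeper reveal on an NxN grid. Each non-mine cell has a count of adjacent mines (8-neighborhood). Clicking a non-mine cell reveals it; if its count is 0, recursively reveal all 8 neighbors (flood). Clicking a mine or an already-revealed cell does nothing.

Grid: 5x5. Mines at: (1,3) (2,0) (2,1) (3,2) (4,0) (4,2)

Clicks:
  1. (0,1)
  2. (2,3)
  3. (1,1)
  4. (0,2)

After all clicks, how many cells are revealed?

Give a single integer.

Answer: 7

Derivation:
Click 1 (0,1) count=0: revealed 6 new [(0,0) (0,1) (0,2) (1,0) (1,1) (1,2)] -> total=6
Click 2 (2,3) count=2: revealed 1 new [(2,3)] -> total=7
Click 3 (1,1) count=2: revealed 0 new [(none)] -> total=7
Click 4 (0,2) count=1: revealed 0 new [(none)] -> total=7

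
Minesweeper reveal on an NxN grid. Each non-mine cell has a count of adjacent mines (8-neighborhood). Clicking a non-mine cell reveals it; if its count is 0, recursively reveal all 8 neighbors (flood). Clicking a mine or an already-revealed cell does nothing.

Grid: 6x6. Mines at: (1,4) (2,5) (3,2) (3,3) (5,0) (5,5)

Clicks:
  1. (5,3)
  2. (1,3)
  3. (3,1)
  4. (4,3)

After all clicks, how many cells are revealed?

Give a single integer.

Answer: 10

Derivation:
Click 1 (5,3) count=0: revealed 8 new [(4,1) (4,2) (4,3) (4,4) (5,1) (5,2) (5,3) (5,4)] -> total=8
Click 2 (1,3) count=1: revealed 1 new [(1,3)] -> total=9
Click 3 (3,1) count=1: revealed 1 new [(3,1)] -> total=10
Click 4 (4,3) count=2: revealed 0 new [(none)] -> total=10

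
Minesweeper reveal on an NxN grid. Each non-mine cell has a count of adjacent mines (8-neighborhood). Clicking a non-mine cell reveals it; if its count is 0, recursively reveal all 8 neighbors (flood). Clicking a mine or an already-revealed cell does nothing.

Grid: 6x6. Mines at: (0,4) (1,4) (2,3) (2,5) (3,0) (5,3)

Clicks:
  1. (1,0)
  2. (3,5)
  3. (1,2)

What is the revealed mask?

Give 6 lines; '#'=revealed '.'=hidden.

Click 1 (1,0) count=0: revealed 11 new [(0,0) (0,1) (0,2) (0,3) (1,0) (1,1) (1,2) (1,3) (2,0) (2,1) (2,2)] -> total=11
Click 2 (3,5) count=1: revealed 1 new [(3,5)] -> total=12
Click 3 (1,2) count=1: revealed 0 new [(none)] -> total=12

Answer: ####..
####..
###...
.....#
......
......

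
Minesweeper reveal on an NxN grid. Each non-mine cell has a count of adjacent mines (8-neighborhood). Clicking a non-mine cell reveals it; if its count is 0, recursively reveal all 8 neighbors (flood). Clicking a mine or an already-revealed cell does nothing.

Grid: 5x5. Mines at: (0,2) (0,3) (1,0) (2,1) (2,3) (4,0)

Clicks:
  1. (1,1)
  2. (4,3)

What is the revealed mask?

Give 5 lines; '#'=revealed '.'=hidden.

Answer: .....
.#...
.....
.####
.####

Derivation:
Click 1 (1,1) count=3: revealed 1 new [(1,1)] -> total=1
Click 2 (4,3) count=0: revealed 8 new [(3,1) (3,2) (3,3) (3,4) (4,1) (4,2) (4,3) (4,4)] -> total=9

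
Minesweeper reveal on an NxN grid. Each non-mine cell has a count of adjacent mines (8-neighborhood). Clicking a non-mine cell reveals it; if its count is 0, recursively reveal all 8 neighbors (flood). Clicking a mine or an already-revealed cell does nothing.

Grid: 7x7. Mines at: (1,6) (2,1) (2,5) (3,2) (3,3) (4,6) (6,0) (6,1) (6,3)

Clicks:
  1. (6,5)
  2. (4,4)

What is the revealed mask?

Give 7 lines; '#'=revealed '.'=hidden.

Answer: .......
.......
.......
.......
....#..
....###
....###

Derivation:
Click 1 (6,5) count=0: revealed 6 new [(5,4) (5,5) (5,6) (6,4) (6,5) (6,6)] -> total=6
Click 2 (4,4) count=1: revealed 1 new [(4,4)] -> total=7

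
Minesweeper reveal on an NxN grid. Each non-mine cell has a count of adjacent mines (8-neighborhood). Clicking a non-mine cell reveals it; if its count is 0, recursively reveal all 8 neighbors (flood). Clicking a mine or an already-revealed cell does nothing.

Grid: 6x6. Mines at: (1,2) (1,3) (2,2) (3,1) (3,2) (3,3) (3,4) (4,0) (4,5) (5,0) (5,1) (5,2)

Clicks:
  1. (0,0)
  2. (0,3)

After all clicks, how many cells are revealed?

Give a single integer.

Answer: 7

Derivation:
Click 1 (0,0) count=0: revealed 6 new [(0,0) (0,1) (1,0) (1,1) (2,0) (2,1)] -> total=6
Click 2 (0,3) count=2: revealed 1 new [(0,3)] -> total=7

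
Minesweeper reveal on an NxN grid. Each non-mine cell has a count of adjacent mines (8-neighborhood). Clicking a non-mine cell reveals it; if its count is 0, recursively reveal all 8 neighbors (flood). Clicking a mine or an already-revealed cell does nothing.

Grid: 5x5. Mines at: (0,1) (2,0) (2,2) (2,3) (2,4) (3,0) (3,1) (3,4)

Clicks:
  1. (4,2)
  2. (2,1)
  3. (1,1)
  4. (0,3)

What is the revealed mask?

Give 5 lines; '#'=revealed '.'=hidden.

Answer: ..###
.####
.#...
.....
..#..

Derivation:
Click 1 (4,2) count=1: revealed 1 new [(4,2)] -> total=1
Click 2 (2,1) count=4: revealed 1 new [(2,1)] -> total=2
Click 3 (1,1) count=3: revealed 1 new [(1,1)] -> total=3
Click 4 (0,3) count=0: revealed 6 new [(0,2) (0,3) (0,4) (1,2) (1,3) (1,4)] -> total=9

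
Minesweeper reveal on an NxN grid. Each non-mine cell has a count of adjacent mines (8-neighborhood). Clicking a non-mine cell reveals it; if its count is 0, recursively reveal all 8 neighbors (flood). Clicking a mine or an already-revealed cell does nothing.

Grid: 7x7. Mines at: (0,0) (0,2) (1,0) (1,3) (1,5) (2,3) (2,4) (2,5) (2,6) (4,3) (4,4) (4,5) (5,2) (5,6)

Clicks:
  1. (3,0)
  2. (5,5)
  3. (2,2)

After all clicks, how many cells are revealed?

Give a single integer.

Click 1 (3,0) count=0: revealed 13 new [(2,0) (2,1) (2,2) (3,0) (3,1) (3,2) (4,0) (4,1) (4,2) (5,0) (5,1) (6,0) (6,1)] -> total=13
Click 2 (5,5) count=3: revealed 1 new [(5,5)] -> total=14
Click 3 (2,2) count=2: revealed 0 new [(none)] -> total=14

Answer: 14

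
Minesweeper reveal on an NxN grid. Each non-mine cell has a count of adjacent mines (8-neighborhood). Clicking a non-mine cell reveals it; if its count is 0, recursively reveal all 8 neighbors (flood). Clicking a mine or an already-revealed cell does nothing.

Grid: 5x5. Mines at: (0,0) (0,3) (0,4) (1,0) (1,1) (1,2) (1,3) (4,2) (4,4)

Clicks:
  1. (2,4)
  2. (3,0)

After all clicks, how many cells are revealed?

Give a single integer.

Click 1 (2,4) count=1: revealed 1 new [(2,4)] -> total=1
Click 2 (3,0) count=0: revealed 6 new [(2,0) (2,1) (3,0) (3,1) (4,0) (4,1)] -> total=7

Answer: 7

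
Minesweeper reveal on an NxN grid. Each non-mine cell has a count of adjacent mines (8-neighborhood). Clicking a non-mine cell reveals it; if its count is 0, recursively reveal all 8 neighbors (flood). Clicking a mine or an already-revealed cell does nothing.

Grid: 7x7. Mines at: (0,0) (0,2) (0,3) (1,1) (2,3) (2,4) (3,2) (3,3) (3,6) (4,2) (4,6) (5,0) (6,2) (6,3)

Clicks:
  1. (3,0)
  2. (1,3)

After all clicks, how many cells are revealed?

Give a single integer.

Click 1 (3,0) count=0: revealed 6 new [(2,0) (2,1) (3,0) (3,1) (4,0) (4,1)] -> total=6
Click 2 (1,3) count=4: revealed 1 new [(1,3)] -> total=7

Answer: 7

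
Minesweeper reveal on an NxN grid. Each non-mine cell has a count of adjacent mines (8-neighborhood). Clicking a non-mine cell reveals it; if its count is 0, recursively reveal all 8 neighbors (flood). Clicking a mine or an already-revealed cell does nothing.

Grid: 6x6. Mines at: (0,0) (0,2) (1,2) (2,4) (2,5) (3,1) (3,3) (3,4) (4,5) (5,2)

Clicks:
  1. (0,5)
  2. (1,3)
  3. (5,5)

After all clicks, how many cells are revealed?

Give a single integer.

Click 1 (0,5) count=0: revealed 6 new [(0,3) (0,4) (0,5) (1,3) (1,4) (1,5)] -> total=6
Click 2 (1,3) count=3: revealed 0 new [(none)] -> total=6
Click 3 (5,5) count=1: revealed 1 new [(5,5)] -> total=7

Answer: 7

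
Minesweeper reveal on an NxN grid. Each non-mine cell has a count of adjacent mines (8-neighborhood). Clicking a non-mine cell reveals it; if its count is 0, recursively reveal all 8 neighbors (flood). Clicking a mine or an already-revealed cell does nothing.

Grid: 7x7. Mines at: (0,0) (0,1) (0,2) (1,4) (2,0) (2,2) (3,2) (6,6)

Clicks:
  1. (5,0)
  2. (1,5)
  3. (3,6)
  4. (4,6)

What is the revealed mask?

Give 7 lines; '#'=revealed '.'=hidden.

Click 1 (5,0) count=0: revealed 34 new [(0,5) (0,6) (1,5) (1,6) (2,3) (2,4) (2,5) (2,6) (3,0) (3,1) (3,3) (3,4) (3,5) (3,6) (4,0) (4,1) (4,2) (4,3) (4,4) (4,5) (4,6) (5,0) (5,1) (5,2) (5,3) (5,4) (5,5) (5,6) (6,0) (6,1) (6,2) (6,3) (6,4) (6,5)] -> total=34
Click 2 (1,5) count=1: revealed 0 new [(none)] -> total=34
Click 3 (3,6) count=0: revealed 0 new [(none)] -> total=34
Click 4 (4,6) count=0: revealed 0 new [(none)] -> total=34

Answer: .....##
.....##
...####
##.####
#######
#######
######.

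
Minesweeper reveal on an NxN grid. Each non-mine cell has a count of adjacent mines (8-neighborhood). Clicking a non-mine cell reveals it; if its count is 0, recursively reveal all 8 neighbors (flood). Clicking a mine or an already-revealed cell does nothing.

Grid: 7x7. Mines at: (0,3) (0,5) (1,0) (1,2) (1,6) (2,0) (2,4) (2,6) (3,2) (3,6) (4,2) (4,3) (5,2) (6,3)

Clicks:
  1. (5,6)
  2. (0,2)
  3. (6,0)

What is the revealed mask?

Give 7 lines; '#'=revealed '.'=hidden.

Click 1 (5,6) count=0: revealed 9 new [(4,4) (4,5) (4,6) (5,4) (5,5) (5,6) (6,4) (6,5) (6,6)] -> total=9
Click 2 (0,2) count=2: revealed 1 new [(0,2)] -> total=10
Click 3 (6,0) count=0: revealed 8 new [(3,0) (3,1) (4,0) (4,1) (5,0) (5,1) (6,0) (6,1)] -> total=18

Answer: ..#....
.......
.......
##.....
##..###
##..###
##..###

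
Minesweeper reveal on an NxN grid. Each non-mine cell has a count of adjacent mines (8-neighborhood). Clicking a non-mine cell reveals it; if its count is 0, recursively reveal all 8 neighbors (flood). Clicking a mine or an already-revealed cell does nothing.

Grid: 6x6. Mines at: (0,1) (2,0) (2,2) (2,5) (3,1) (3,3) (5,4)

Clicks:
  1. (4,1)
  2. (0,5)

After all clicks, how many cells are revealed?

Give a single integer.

Answer: 9

Derivation:
Click 1 (4,1) count=1: revealed 1 new [(4,1)] -> total=1
Click 2 (0,5) count=0: revealed 8 new [(0,2) (0,3) (0,4) (0,5) (1,2) (1,3) (1,4) (1,5)] -> total=9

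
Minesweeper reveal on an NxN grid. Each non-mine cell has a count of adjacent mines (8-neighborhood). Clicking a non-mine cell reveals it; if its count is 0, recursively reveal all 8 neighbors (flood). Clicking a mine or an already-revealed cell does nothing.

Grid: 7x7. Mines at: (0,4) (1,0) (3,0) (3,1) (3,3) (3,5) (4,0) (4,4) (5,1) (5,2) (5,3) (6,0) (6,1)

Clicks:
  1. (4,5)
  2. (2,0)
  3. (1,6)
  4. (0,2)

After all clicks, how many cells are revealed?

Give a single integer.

Click 1 (4,5) count=2: revealed 1 new [(4,5)] -> total=1
Click 2 (2,0) count=3: revealed 1 new [(2,0)] -> total=2
Click 3 (1,6) count=0: revealed 6 new [(0,5) (0,6) (1,5) (1,6) (2,5) (2,6)] -> total=8
Click 4 (0,2) count=0: revealed 9 new [(0,1) (0,2) (0,3) (1,1) (1,2) (1,3) (2,1) (2,2) (2,3)] -> total=17

Answer: 17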